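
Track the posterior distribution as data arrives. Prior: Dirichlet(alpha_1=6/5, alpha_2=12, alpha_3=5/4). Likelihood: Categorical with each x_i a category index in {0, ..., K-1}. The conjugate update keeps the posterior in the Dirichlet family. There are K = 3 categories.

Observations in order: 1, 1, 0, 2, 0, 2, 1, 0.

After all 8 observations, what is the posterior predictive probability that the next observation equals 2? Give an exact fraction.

65/449

obs 1: x=1 → posterior Dirichlet(6/5, 13, 5/4)
obs 2: x=1 → posterior Dirichlet(6/5, 14, 5/4)
obs 3: x=0 → posterior Dirichlet(11/5, 14, 5/4)
obs 4: x=2 → posterior Dirichlet(11/5, 14, 9/4)
obs 5: x=0 → posterior Dirichlet(16/5, 14, 9/4)
obs 6: x=2 → posterior Dirichlet(16/5, 14, 13/4)
obs 7: x=1 → posterior Dirichlet(16/5, 15, 13/4)
obs 8: x=0 → posterior Dirichlet(21/5, 15, 13/4)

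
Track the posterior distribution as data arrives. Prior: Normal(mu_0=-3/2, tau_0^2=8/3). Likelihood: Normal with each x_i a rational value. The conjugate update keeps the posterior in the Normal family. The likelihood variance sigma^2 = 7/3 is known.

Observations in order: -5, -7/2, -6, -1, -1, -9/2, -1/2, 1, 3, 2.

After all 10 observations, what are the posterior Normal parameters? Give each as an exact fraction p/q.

obs 1: x=-5 → posterior Normal(-101/30, 56/45)
obs 2: x=-7/2 → posterior Normal(-157/46, 56/69)
obs 3: x=-6 → posterior Normal(-253/62, 56/93)
obs 4: x=-1 → posterior Normal(-269/78, 56/117)
obs 5: x=-1 → posterior Normal(-285/94, 56/141)
obs 6: x=-9/2 → posterior Normal(-357/110, 56/165)
obs 7: x=-1/2 → posterior Normal(-365/126, 8/27)
obs 8: x=1 → posterior Normal(-349/142, 56/213)
obs 9: x=3 → posterior Normal(-301/158, 56/237)
obs 10: x=2 → posterior Normal(-269/174, 56/261)

mu_0=-269/174, tau_0^2=56/261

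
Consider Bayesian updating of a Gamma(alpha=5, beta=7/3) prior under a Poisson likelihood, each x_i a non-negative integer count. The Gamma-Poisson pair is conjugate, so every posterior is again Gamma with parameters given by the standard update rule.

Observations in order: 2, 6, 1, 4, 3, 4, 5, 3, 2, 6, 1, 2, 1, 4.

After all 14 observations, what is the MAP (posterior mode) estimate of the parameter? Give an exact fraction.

144/49

obs 1: x=2 → posterior Gamma(7, 10/3)
obs 2: x=6 → posterior Gamma(13, 13/3)
obs 3: x=1 → posterior Gamma(14, 16/3)
obs 4: x=4 → posterior Gamma(18, 19/3)
obs 5: x=3 → posterior Gamma(21, 22/3)
obs 6: x=4 → posterior Gamma(25, 25/3)
obs 7: x=5 → posterior Gamma(30, 28/3)
obs 8: x=3 → posterior Gamma(33, 31/3)
obs 9: x=2 → posterior Gamma(35, 34/3)
obs 10: x=6 → posterior Gamma(41, 37/3)
obs 11: x=1 → posterior Gamma(42, 40/3)
obs 12: x=2 → posterior Gamma(44, 43/3)
obs 13: x=1 → posterior Gamma(45, 46/3)
obs 14: x=4 → posterior Gamma(49, 49/3)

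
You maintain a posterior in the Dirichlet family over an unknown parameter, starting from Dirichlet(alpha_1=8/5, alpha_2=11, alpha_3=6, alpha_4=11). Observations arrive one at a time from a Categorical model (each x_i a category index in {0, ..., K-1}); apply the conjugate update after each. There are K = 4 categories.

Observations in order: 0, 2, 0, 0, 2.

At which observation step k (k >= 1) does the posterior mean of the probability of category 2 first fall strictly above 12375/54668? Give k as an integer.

obs 1: x=0 → posterior Dirichlet(13/5, 11, 6, 11)
obs 2: x=2 → posterior Dirichlet(13/5, 11, 7, 11)
obs 3: x=0 → posterior Dirichlet(18/5, 11, 7, 11)
obs 4: x=0 → posterior Dirichlet(23/5, 11, 7, 11)
obs 5: x=2 → posterior Dirichlet(23/5, 11, 8, 11)

k = 5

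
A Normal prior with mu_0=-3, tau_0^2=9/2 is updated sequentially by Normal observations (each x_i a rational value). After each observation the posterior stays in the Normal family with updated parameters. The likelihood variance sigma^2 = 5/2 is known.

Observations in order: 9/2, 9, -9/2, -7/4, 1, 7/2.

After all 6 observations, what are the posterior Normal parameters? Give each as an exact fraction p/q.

mu_0=363/236, tau_0^2=45/118

obs 1: x=9/2 → posterior Normal(51/28, 45/28)
obs 2: x=9 → posterior Normal(213/46, 45/46)
obs 3: x=-9/2 → posterior Normal(33/16, 45/64)
obs 4: x=-7/4 → posterior Normal(201/164, 45/82)
obs 5: x=1 → posterior Normal(237/200, 9/20)
obs 6: x=7/2 → posterior Normal(363/236, 45/118)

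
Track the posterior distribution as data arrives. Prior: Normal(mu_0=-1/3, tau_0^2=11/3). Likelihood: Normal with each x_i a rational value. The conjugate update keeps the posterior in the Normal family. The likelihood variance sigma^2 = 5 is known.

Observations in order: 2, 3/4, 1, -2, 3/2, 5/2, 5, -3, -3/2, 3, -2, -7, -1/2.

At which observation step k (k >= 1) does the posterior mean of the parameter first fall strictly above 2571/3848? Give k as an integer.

obs 1: x=2 → posterior Normal(17/26, 55/26)
obs 2: x=3/4 → posterior Normal(101/148, 55/37)
obs 3: x=1 → posterior Normal(145/192, 55/48)
obs 4: x=-2 → posterior Normal(57/236, 55/59)
obs 5: x=3/2 → posterior Normal(123/280, 11/14)
obs 6: x=5/2 → posterior Normal(233/324, 55/81)
obs 7: x=5 → posterior Normal(453/368, 55/92)
obs 8: x=-3 → posterior Normal(321/412, 55/103)
obs 9: x=-3/2 → posterior Normal(85/152, 55/114)
obs 10: x=3 → posterior Normal(387/500, 11/25)
obs 11: x=-2 → posterior Normal(299/544, 55/136)
obs 12: x=-7 → posterior Normal(-3/196, 55/147)
obs 13: x=-1/2 → posterior Normal(-31/632, 55/158)

k = 2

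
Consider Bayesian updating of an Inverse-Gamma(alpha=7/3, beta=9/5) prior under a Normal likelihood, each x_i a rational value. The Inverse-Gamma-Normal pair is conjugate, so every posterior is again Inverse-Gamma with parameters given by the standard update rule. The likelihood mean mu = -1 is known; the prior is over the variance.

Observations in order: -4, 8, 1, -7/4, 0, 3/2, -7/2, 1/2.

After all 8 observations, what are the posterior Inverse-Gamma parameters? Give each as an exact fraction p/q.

obs 1: x=-4 → posterior Inverse-Gamma(17/6, 63/10)
obs 2: x=8 → posterior Inverse-Gamma(10/3, 234/5)
obs 3: x=1 → posterior Inverse-Gamma(23/6, 244/5)
obs 4: x=-7/4 → posterior Inverse-Gamma(13/3, 7853/160)
obs 5: x=0 → posterior Inverse-Gamma(29/6, 7933/160)
obs 6: x=3/2 → posterior Inverse-Gamma(16/3, 8433/160)
obs 7: x=-7/2 → posterior Inverse-Gamma(35/6, 8933/160)
obs 8: x=1/2 → posterior Inverse-Gamma(19/3, 9113/160)

alpha=19/3, beta=9113/160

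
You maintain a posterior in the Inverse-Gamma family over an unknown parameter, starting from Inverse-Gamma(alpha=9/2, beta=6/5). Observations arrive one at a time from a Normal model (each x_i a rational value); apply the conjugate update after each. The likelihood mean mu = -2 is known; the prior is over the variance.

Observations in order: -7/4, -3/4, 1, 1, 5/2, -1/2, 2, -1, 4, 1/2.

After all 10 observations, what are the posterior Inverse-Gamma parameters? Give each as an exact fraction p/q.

alpha=19/2, beta=4151/80

obs 1: x=-7/4 → posterior Inverse-Gamma(5, 197/160)
obs 2: x=-3/4 → posterior Inverse-Gamma(11/2, 161/80)
obs 3: x=1 → posterior Inverse-Gamma(6, 521/80)
obs 4: x=1 → posterior Inverse-Gamma(13/2, 881/80)
obs 5: x=5/2 → posterior Inverse-Gamma(7, 1691/80)
obs 6: x=-1/2 → posterior Inverse-Gamma(15/2, 1781/80)
obs 7: x=2 → posterior Inverse-Gamma(8, 2421/80)
obs 8: x=-1 → posterior Inverse-Gamma(17/2, 2461/80)
obs 9: x=4 → posterior Inverse-Gamma(9, 3901/80)
obs 10: x=1/2 → posterior Inverse-Gamma(19/2, 4151/80)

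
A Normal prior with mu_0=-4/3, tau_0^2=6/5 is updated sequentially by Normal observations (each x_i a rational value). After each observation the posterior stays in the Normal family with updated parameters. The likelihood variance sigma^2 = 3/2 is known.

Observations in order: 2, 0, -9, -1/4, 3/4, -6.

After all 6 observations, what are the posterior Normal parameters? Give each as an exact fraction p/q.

obs 1: x=2 → posterior Normal(4/27, 2/3)
obs 2: x=0 → posterior Normal(4/39, 6/13)
obs 3: x=-9 → posterior Normal(-104/51, 6/17)
obs 4: x=-1/4 → posterior Normal(-107/63, 2/7)
obs 5: x=3/4 → posterior Normal(-98/75, 6/25)
obs 6: x=-6 → posterior Normal(-170/87, 6/29)

mu_0=-170/87, tau_0^2=6/29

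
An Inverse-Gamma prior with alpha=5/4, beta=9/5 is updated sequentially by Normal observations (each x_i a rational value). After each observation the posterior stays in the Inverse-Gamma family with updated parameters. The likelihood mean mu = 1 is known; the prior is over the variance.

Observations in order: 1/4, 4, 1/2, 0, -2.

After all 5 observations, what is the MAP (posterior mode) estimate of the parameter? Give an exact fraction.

1873/760

obs 1: x=1/4 → posterior Inverse-Gamma(7/4, 333/160)
obs 2: x=4 → posterior Inverse-Gamma(9/4, 1053/160)
obs 3: x=1/2 → posterior Inverse-Gamma(11/4, 1073/160)
obs 4: x=0 → posterior Inverse-Gamma(13/4, 1153/160)
obs 5: x=-2 → posterior Inverse-Gamma(15/4, 1873/160)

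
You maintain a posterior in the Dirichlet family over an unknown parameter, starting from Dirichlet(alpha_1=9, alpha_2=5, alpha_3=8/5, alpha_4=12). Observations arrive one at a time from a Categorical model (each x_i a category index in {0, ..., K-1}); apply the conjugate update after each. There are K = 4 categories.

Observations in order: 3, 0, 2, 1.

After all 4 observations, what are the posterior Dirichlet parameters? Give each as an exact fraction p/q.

alpha_1=10, alpha_2=6, alpha_3=13/5, alpha_4=13

obs 1: x=3 → posterior Dirichlet(9, 5, 8/5, 13)
obs 2: x=0 → posterior Dirichlet(10, 5, 8/5, 13)
obs 3: x=2 → posterior Dirichlet(10, 5, 13/5, 13)
obs 4: x=1 → posterior Dirichlet(10, 6, 13/5, 13)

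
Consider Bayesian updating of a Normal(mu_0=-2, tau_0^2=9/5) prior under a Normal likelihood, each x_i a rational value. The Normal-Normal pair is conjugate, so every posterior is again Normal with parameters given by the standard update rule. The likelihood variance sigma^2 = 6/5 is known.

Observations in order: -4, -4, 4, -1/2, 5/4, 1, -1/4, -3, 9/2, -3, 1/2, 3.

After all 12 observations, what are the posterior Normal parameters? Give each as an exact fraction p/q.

mu_0=-11/76, tau_0^2=9/95

obs 1: x=-4 → posterior Normal(-16/5, 18/25)
obs 2: x=-4 → posterior Normal(-7/2, 9/20)
obs 3: x=4 → posterior Normal(-16/11, 18/55)
obs 4: x=-1/2 → posterior Normal(-5/4, 9/35)
obs 5: x=5/4 → posterior Normal(-55/68, 18/85)
obs 6: x=1 → posterior Normal(-43/80, 9/50)
obs 7: x=-1/4 → posterior Normal(-1/2, 18/115)
obs 8: x=-3 → posterior Normal(-41/52, 9/65)
obs 9: x=9/2 → posterior Normal(-7/29, 18/145)
obs 10: x=-3 → posterior Normal(-1/2, 9/80)
obs 11: x=1/2 → posterior Normal(-29/70, 18/175)
obs 12: x=3 → posterior Normal(-11/76, 9/95)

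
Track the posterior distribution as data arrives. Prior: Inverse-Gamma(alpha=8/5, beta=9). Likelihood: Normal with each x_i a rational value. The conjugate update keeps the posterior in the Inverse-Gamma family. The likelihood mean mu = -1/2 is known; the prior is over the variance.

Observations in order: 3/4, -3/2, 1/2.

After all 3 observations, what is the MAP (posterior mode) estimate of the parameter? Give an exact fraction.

1725/656

obs 1: x=3/4 → posterior Inverse-Gamma(21/10, 313/32)
obs 2: x=-3/2 → posterior Inverse-Gamma(13/5, 329/32)
obs 3: x=1/2 → posterior Inverse-Gamma(31/10, 345/32)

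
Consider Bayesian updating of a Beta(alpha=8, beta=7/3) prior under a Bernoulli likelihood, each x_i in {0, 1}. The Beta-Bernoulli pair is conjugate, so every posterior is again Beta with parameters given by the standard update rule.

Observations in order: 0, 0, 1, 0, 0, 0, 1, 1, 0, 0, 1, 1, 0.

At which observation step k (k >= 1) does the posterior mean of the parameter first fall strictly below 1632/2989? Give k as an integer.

obs 1: x=0 → posterior Beta(8, 10/3)
obs 2: x=0 → posterior Beta(8, 13/3)
obs 3: x=1 → posterior Beta(9, 13/3)
obs 4: x=0 → posterior Beta(9, 16/3)
obs 5: x=0 → posterior Beta(9, 19/3)
obs 6: x=0 → posterior Beta(9, 22/3)
obs 7: x=1 → posterior Beta(10, 22/3)
obs 8: x=1 → posterior Beta(11, 22/3)
obs 9: x=0 → posterior Beta(11, 25/3)
obs 10: x=0 → posterior Beta(11, 28/3)
obs 11: x=1 → posterior Beta(12, 28/3)
obs 12: x=1 → posterior Beta(13, 28/3)
obs 13: x=0 → posterior Beta(13, 31/3)

k = 10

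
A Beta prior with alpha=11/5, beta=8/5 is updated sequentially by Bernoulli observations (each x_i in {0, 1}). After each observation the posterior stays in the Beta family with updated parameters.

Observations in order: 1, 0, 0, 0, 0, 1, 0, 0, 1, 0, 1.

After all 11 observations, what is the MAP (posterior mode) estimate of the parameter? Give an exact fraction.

13/32

obs 1: x=1 → posterior Beta(16/5, 8/5)
obs 2: x=0 → posterior Beta(16/5, 13/5)
obs 3: x=0 → posterior Beta(16/5, 18/5)
obs 4: x=0 → posterior Beta(16/5, 23/5)
obs 5: x=0 → posterior Beta(16/5, 28/5)
obs 6: x=1 → posterior Beta(21/5, 28/5)
obs 7: x=0 → posterior Beta(21/5, 33/5)
obs 8: x=0 → posterior Beta(21/5, 38/5)
obs 9: x=1 → posterior Beta(26/5, 38/5)
obs 10: x=0 → posterior Beta(26/5, 43/5)
obs 11: x=1 → posterior Beta(31/5, 43/5)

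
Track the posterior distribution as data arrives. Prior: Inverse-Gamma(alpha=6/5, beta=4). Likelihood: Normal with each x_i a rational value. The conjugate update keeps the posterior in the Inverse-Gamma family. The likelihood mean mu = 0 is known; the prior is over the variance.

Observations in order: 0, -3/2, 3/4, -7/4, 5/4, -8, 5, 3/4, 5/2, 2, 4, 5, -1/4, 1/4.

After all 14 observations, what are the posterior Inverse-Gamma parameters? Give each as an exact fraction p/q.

obs 1: x=0 → posterior Inverse-Gamma(17/10, 4)
obs 2: x=-3/2 → posterior Inverse-Gamma(11/5, 41/8)
obs 3: x=3/4 → posterior Inverse-Gamma(27/10, 173/32)
obs 4: x=-7/4 → posterior Inverse-Gamma(16/5, 111/16)
obs 5: x=5/4 → posterior Inverse-Gamma(37/10, 247/32)
obs 6: x=-8 → posterior Inverse-Gamma(21/5, 1271/32)
obs 7: x=5 → posterior Inverse-Gamma(47/10, 1671/32)
obs 8: x=3/4 → posterior Inverse-Gamma(26/5, 105/2)
obs 9: x=5/2 → posterior Inverse-Gamma(57/10, 445/8)
obs 10: x=2 → posterior Inverse-Gamma(31/5, 461/8)
obs 11: x=4 → posterior Inverse-Gamma(67/10, 525/8)
obs 12: x=5 → posterior Inverse-Gamma(36/5, 625/8)
obs 13: x=-1/4 → posterior Inverse-Gamma(77/10, 2501/32)
obs 14: x=1/4 → posterior Inverse-Gamma(41/5, 1251/16)

alpha=41/5, beta=1251/16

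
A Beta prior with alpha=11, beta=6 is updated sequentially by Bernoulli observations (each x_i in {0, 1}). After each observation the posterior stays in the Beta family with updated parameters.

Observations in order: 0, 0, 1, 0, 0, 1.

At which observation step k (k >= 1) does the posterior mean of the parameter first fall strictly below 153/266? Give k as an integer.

obs 1: x=0 → posterior Beta(11, 7)
obs 2: x=0 → posterior Beta(11, 8)
obs 3: x=1 → posterior Beta(12, 8)
obs 4: x=0 → posterior Beta(12, 9)
obs 5: x=0 → posterior Beta(12, 10)
obs 6: x=1 → posterior Beta(13, 10)

k = 4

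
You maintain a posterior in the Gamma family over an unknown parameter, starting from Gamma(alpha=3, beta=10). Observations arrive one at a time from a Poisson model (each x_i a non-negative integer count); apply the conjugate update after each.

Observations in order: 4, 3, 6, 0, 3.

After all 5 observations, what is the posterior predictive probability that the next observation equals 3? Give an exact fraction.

obs 1: x=4 → posterior Gamma(7, 11)
obs 2: x=3 → posterior Gamma(10, 12)
obs 3: x=6 → posterior Gamma(16, 13)
obs 4: x=0 → posterior Gamma(16, 14)
obs 5: x=3 → posterior Gamma(19, 15)

14741971503353118896484375/154742504910672534362390528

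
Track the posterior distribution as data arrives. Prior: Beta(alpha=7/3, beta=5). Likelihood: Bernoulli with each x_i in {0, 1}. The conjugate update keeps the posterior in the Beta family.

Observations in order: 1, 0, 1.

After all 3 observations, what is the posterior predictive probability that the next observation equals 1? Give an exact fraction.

obs 1: x=1 → posterior Beta(10/3, 5)
obs 2: x=0 → posterior Beta(10/3, 6)
obs 3: x=1 → posterior Beta(13/3, 6)

13/31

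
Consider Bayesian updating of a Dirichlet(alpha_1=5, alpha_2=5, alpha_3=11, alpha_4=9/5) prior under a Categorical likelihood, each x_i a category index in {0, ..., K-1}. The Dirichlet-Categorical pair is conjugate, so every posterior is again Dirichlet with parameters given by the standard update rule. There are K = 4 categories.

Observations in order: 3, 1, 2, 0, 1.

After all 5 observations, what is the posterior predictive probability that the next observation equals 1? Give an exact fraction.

35/139

obs 1: x=3 → posterior Dirichlet(5, 5, 11, 14/5)
obs 2: x=1 → posterior Dirichlet(5, 6, 11, 14/5)
obs 3: x=2 → posterior Dirichlet(5, 6, 12, 14/5)
obs 4: x=0 → posterior Dirichlet(6, 6, 12, 14/5)
obs 5: x=1 → posterior Dirichlet(6, 7, 12, 14/5)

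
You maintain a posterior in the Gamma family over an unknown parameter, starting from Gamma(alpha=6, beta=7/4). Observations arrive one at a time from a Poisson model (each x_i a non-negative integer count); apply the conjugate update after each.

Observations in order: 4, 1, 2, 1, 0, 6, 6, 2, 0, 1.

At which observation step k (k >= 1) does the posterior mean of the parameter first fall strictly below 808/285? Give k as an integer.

obs 1: x=4 → posterior Gamma(10, 11/4)
obs 2: x=1 → posterior Gamma(11, 15/4)
obs 3: x=2 → posterior Gamma(13, 19/4)
obs 4: x=1 → posterior Gamma(14, 23/4)
obs 5: x=0 → posterior Gamma(14, 27/4)
obs 6: x=6 → posterior Gamma(20, 31/4)
obs 7: x=6 → posterior Gamma(26, 35/4)
obs 8: x=2 → posterior Gamma(28, 39/4)
obs 9: x=0 → posterior Gamma(28, 43/4)
obs 10: x=1 → posterior Gamma(29, 47/4)

k = 3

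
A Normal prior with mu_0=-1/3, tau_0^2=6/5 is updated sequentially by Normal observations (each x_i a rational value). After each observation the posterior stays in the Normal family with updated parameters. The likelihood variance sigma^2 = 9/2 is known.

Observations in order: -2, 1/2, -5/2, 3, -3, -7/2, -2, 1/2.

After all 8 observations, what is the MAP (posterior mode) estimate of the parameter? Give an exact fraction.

-41/47

obs 1: x=-2 → posterior Normal(-13/19, 18/19)
obs 2: x=1/2 → posterior Normal(-11/23, 18/23)
obs 3: x=-5/2 → posterior Normal(-7/9, 2/3)
obs 4: x=3 → posterior Normal(-9/31, 18/31)
obs 5: x=-3 → posterior Normal(-3/5, 18/35)
obs 6: x=-7/2 → posterior Normal(-35/39, 6/13)
obs 7: x=-2 → posterior Normal(-1, 18/43)
obs 8: x=1/2 → posterior Normal(-41/47, 18/47)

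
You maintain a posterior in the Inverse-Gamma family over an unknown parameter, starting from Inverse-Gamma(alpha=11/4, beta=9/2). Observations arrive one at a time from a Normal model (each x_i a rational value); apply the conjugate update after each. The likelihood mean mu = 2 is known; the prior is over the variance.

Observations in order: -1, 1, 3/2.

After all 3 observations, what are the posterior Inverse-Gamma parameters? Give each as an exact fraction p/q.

obs 1: x=-1 → posterior Inverse-Gamma(13/4, 9)
obs 2: x=1 → posterior Inverse-Gamma(15/4, 19/2)
obs 3: x=3/2 → posterior Inverse-Gamma(17/4, 77/8)

alpha=17/4, beta=77/8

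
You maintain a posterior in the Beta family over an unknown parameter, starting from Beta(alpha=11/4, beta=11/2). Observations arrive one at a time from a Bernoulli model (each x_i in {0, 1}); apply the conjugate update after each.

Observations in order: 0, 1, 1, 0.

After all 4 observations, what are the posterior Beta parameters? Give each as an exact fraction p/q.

obs 1: x=0 → posterior Beta(11/4, 13/2)
obs 2: x=1 → posterior Beta(15/4, 13/2)
obs 3: x=1 → posterior Beta(19/4, 13/2)
obs 4: x=0 → posterior Beta(19/4, 15/2)

alpha=19/4, beta=15/2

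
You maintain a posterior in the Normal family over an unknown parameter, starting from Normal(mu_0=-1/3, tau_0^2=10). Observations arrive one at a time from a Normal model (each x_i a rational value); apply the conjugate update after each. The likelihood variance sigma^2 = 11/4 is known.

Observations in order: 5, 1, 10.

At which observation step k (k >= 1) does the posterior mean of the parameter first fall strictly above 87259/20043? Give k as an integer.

k = 3

obs 1: x=5 → posterior Normal(589/153, 110/51)
obs 2: x=1 → posterior Normal(709/273, 110/91)
obs 3: x=10 → posterior Normal(1909/393, 110/131)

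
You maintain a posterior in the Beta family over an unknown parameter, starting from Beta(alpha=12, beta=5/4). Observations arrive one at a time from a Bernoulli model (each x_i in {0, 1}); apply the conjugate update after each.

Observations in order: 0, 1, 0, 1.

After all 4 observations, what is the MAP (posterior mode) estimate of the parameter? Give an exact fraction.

52/61

obs 1: x=0 → posterior Beta(12, 9/4)
obs 2: x=1 → posterior Beta(13, 9/4)
obs 3: x=0 → posterior Beta(13, 13/4)
obs 4: x=1 → posterior Beta(14, 13/4)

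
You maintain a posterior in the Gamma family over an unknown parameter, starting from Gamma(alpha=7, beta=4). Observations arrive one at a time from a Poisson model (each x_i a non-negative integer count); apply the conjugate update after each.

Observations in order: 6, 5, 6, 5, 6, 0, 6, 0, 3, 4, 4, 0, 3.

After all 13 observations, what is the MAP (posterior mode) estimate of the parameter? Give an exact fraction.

54/17

obs 1: x=6 → posterior Gamma(13, 5)
obs 2: x=5 → posterior Gamma(18, 6)
obs 3: x=6 → posterior Gamma(24, 7)
obs 4: x=5 → posterior Gamma(29, 8)
obs 5: x=6 → posterior Gamma(35, 9)
obs 6: x=0 → posterior Gamma(35, 10)
obs 7: x=6 → posterior Gamma(41, 11)
obs 8: x=0 → posterior Gamma(41, 12)
obs 9: x=3 → posterior Gamma(44, 13)
obs 10: x=4 → posterior Gamma(48, 14)
obs 11: x=4 → posterior Gamma(52, 15)
obs 12: x=0 → posterior Gamma(52, 16)
obs 13: x=3 → posterior Gamma(55, 17)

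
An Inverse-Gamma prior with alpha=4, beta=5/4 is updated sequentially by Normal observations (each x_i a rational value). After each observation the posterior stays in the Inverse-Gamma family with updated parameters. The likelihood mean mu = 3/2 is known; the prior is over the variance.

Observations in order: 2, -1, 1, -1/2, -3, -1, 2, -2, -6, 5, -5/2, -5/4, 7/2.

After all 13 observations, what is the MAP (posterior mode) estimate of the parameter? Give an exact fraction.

2373/368

obs 1: x=2 → posterior Inverse-Gamma(9/2, 11/8)
obs 2: x=-1 → posterior Inverse-Gamma(5, 9/2)
obs 3: x=1 → posterior Inverse-Gamma(11/2, 37/8)
obs 4: x=-1/2 → posterior Inverse-Gamma(6, 53/8)
obs 5: x=-3 → posterior Inverse-Gamma(13/2, 67/4)
obs 6: x=-1 → posterior Inverse-Gamma(7, 159/8)
obs 7: x=2 → posterior Inverse-Gamma(15/2, 20)
obs 8: x=-2 → posterior Inverse-Gamma(8, 209/8)
obs 9: x=-6 → posterior Inverse-Gamma(17/2, 217/4)
obs 10: x=5 → posterior Inverse-Gamma(9, 483/8)
obs 11: x=-5/2 → posterior Inverse-Gamma(19/2, 547/8)
obs 12: x=-5/4 → posterior Inverse-Gamma(10, 2309/32)
obs 13: x=7/2 → posterior Inverse-Gamma(21/2, 2373/32)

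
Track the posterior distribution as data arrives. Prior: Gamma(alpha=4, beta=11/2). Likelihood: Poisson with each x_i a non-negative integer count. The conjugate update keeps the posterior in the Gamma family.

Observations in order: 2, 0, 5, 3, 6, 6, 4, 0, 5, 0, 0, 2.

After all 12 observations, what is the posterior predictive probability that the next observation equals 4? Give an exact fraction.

obs 1: x=2 → posterior Gamma(6, 13/2)
obs 2: x=0 → posterior Gamma(6, 15/2)
obs 3: x=5 → posterior Gamma(11, 17/2)
obs 4: x=3 → posterior Gamma(14, 19/2)
obs 5: x=6 → posterior Gamma(20, 21/2)
obs 6: x=6 → posterior Gamma(26, 23/2)
obs 7: x=4 → posterior Gamma(30, 25/2)
obs 8: x=0 → posterior Gamma(30, 27/2)
obs 9: x=5 → posterior Gamma(35, 29/2)
obs 10: x=0 → posterior Gamma(35, 31/2)
obs 11: x=0 → posterior Gamma(35, 33/2)
obs 12: x=2 → posterior Gamma(37, 35/2)

53374593058733046668417884814414766151458024978637695312500000/534649250915012063273309653845946926220190993810950712361813601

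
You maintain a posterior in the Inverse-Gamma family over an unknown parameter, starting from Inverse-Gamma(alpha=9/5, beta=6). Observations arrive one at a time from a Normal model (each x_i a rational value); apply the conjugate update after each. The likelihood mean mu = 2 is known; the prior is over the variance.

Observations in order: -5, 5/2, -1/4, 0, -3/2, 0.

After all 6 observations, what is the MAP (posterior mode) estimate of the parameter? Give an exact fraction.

obs 1: x=-5 → posterior Inverse-Gamma(23/10, 61/2)
obs 2: x=5/2 → posterior Inverse-Gamma(14/5, 245/8)
obs 3: x=-1/4 → posterior Inverse-Gamma(33/10, 1061/32)
obs 4: x=0 → posterior Inverse-Gamma(19/5, 1125/32)
obs 5: x=-3/2 → posterior Inverse-Gamma(43/10, 1321/32)
obs 6: x=0 → posterior Inverse-Gamma(24/5, 1385/32)

6925/928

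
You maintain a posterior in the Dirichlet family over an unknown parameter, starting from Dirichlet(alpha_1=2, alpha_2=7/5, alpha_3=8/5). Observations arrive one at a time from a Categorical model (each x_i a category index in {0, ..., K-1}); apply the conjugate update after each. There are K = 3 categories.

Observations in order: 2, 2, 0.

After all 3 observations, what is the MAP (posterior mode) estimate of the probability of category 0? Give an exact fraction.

2/5

obs 1: x=2 → posterior Dirichlet(2, 7/5, 13/5)
obs 2: x=2 → posterior Dirichlet(2, 7/5, 18/5)
obs 3: x=0 → posterior Dirichlet(3, 7/5, 18/5)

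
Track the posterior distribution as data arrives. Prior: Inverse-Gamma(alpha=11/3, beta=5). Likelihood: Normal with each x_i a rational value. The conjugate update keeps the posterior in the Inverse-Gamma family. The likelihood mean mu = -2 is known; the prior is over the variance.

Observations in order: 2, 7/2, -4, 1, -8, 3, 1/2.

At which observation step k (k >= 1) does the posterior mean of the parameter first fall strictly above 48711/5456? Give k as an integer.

k = 5

obs 1: x=2 → posterior Inverse-Gamma(25/6, 13)
obs 2: x=7/2 → posterior Inverse-Gamma(14/3, 225/8)
obs 3: x=-4 → posterior Inverse-Gamma(31/6, 241/8)
obs 4: x=1 → posterior Inverse-Gamma(17/3, 277/8)
obs 5: x=-8 → posterior Inverse-Gamma(37/6, 421/8)
obs 6: x=3 → posterior Inverse-Gamma(20/3, 521/8)
obs 7: x=1/2 → posterior Inverse-Gamma(43/6, 273/4)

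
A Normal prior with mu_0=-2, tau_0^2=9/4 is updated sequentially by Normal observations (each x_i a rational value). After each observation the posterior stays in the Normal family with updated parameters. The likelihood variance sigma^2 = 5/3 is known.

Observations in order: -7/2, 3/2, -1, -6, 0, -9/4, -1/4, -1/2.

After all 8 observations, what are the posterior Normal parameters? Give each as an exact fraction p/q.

obs 1: x=-7/2 → posterior Normal(-269/94, 45/47)
obs 2: x=3/2 → posterior Normal(-47/37, 45/74)
obs 3: x=-1 → posterior Normal(-121/101, 45/101)
obs 4: x=-6 → posterior Normal(-283/128, 45/128)
obs 5: x=0 → posterior Normal(-283/155, 9/31)
obs 6: x=-9/4 → posterior Normal(-1375/728, 45/182)
obs 7: x=-1/4 → posterior Normal(-701/418, 45/209)
obs 8: x=-1/2 → posterior Normal(-91/59, 45/236)

mu_0=-91/59, tau_0^2=45/236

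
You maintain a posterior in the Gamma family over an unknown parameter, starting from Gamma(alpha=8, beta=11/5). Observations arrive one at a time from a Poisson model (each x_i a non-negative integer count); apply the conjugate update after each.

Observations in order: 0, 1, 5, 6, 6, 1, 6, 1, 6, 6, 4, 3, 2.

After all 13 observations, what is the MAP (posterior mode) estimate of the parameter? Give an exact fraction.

obs 1: x=0 → posterior Gamma(8, 16/5)
obs 2: x=1 → posterior Gamma(9, 21/5)
obs 3: x=5 → posterior Gamma(14, 26/5)
obs 4: x=6 → posterior Gamma(20, 31/5)
obs 5: x=6 → posterior Gamma(26, 36/5)
obs 6: x=1 → posterior Gamma(27, 41/5)
obs 7: x=6 → posterior Gamma(33, 46/5)
obs 8: x=1 → posterior Gamma(34, 51/5)
obs 9: x=6 → posterior Gamma(40, 56/5)
obs 10: x=6 → posterior Gamma(46, 61/5)
obs 11: x=4 → posterior Gamma(50, 66/5)
obs 12: x=3 → posterior Gamma(53, 71/5)
obs 13: x=2 → posterior Gamma(55, 76/5)

135/38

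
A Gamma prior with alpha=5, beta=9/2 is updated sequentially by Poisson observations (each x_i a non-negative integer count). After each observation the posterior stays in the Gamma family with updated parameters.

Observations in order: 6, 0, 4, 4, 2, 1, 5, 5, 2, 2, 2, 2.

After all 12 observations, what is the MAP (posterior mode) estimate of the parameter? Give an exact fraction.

26/11

obs 1: x=6 → posterior Gamma(11, 11/2)
obs 2: x=0 → posterior Gamma(11, 13/2)
obs 3: x=4 → posterior Gamma(15, 15/2)
obs 4: x=4 → posterior Gamma(19, 17/2)
obs 5: x=2 → posterior Gamma(21, 19/2)
obs 6: x=1 → posterior Gamma(22, 21/2)
obs 7: x=5 → posterior Gamma(27, 23/2)
obs 8: x=5 → posterior Gamma(32, 25/2)
obs 9: x=2 → posterior Gamma(34, 27/2)
obs 10: x=2 → posterior Gamma(36, 29/2)
obs 11: x=2 → posterior Gamma(38, 31/2)
obs 12: x=2 → posterior Gamma(40, 33/2)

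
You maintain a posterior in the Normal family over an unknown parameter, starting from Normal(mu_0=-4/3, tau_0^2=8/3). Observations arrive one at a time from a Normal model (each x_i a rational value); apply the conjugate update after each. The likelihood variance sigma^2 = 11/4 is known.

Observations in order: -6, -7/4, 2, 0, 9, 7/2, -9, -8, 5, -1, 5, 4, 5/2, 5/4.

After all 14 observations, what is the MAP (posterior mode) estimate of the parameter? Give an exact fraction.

164/481

obs 1: x=-6 → posterior Normal(-236/65, 88/65)
obs 2: x=-7/4 → posterior Normal(-292/97, 88/97)
obs 3: x=2 → posterior Normal(-76/43, 88/129)
obs 4: x=0 → posterior Normal(-228/161, 88/161)
obs 5: x=9 → posterior Normal(60/193, 88/193)
obs 6: x=7/2 → posterior Normal(172/225, 88/225)
obs 7: x=-9 → posterior Normal(-116/257, 88/257)
obs 8: x=-8 → posterior Normal(-372/289, 88/289)
obs 9: x=5 → posterior Normal(-212/321, 88/321)
obs 10: x=-1 → posterior Normal(-244/353, 88/353)
obs 11: x=5 → posterior Normal(-12/55, 8/35)
obs 12: x=4 → posterior Normal(44/417, 88/417)
obs 13: x=5/2 → posterior Normal(124/449, 88/449)
obs 14: x=5/4 → posterior Normal(164/481, 88/481)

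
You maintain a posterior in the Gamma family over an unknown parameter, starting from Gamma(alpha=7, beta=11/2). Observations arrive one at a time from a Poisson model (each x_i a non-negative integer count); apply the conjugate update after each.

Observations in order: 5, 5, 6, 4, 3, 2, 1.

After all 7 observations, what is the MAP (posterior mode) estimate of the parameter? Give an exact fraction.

64/25

obs 1: x=5 → posterior Gamma(12, 13/2)
obs 2: x=5 → posterior Gamma(17, 15/2)
obs 3: x=6 → posterior Gamma(23, 17/2)
obs 4: x=4 → posterior Gamma(27, 19/2)
obs 5: x=3 → posterior Gamma(30, 21/2)
obs 6: x=2 → posterior Gamma(32, 23/2)
obs 7: x=1 → posterior Gamma(33, 25/2)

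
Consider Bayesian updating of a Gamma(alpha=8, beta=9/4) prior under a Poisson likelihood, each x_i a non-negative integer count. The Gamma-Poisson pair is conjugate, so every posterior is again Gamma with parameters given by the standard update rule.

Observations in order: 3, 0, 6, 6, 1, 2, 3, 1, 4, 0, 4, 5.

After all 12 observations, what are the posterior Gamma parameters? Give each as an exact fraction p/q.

alpha=43, beta=57/4

obs 1: x=3 → posterior Gamma(11, 13/4)
obs 2: x=0 → posterior Gamma(11, 17/4)
obs 3: x=6 → posterior Gamma(17, 21/4)
obs 4: x=6 → posterior Gamma(23, 25/4)
obs 5: x=1 → posterior Gamma(24, 29/4)
obs 6: x=2 → posterior Gamma(26, 33/4)
obs 7: x=3 → posterior Gamma(29, 37/4)
obs 8: x=1 → posterior Gamma(30, 41/4)
obs 9: x=4 → posterior Gamma(34, 45/4)
obs 10: x=0 → posterior Gamma(34, 49/4)
obs 11: x=4 → posterior Gamma(38, 53/4)
obs 12: x=5 → posterior Gamma(43, 57/4)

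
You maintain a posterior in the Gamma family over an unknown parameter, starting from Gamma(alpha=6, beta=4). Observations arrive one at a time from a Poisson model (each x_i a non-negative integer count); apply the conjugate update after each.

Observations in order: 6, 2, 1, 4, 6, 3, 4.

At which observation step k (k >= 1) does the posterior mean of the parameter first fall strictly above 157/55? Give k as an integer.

k = 7

obs 1: x=6 → posterior Gamma(12, 5)
obs 2: x=2 → posterior Gamma(14, 6)
obs 3: x=1 → posterior Gamma(15, 7)
obs 4: x=4 → posterior Gamma(19, 8)
obs 5: x=6 → posterior Gamma(25, 9)
obs 6: x=3 → posterior Gamma(28, 10)
obs 7: x=4 → posterior Gamma(32, 11)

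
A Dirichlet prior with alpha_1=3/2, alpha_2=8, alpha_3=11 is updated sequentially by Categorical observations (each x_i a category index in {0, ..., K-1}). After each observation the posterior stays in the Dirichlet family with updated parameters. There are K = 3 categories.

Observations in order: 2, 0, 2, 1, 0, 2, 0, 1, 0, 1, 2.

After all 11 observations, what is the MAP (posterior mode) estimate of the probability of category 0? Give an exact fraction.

3/19

obs 1: x=2 → posterior Dirichlet(3/2, 8, 12)
obs 2: x=0 → posterior Dirichlet(5/2, 8, 12)
obs 3: x=2 → posterior Dirichlet(5/2, 8, 13)
obs 4: x=1 → posterior Dirichlet(5/2, 9, 13)
obs 5: x=0 → posterior Dirichlet(7/2, 9, 13)
obs 6: x=2 → posterior Dirichlet(7/2, 9, 14)
obs 7: x=0 → posterior Dirichlet(9/2, 9, 14)
obs 8: x=1 → posterior Dirichlet(9/2, 10, 14)
obs 9: x=0 → posterior Dirichlet(11/2, 10, 14)
obs 10: x=1 → posterior Dirichlet(11/2, 11, 14)
obs 11: x=2 → posterior Dirichlet(11/2, 11, 15)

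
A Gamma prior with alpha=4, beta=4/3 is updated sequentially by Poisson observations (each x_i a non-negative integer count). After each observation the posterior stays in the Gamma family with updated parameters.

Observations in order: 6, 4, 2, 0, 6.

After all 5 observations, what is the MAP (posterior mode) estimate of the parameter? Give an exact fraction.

63/19

obs 1: x=6 → posterior Gamma(10, 7/3)
obs 2: x=4 → posterior Gamma(14, 10/3)
obs 3: x=2 → posterior Gamma(16, 13/3)
obs 4: x=0 → posterior Gamma(16, 16/3)
obs 5: x=6 → posterior Gamma(22, 19/3)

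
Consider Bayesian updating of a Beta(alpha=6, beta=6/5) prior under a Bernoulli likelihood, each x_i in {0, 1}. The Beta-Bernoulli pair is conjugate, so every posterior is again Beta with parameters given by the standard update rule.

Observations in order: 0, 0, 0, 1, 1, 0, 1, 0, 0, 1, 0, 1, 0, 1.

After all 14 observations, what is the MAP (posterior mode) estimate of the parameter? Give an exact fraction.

55/96

obs 1: x=0 → posterior Beta(6, 11/5)
obs 2: x=0 → posterior Beta(6, 16/5)
obs 3: x=0 → posterior Beta(6, 21/5)
obs 4: x=1 → posterior Beta(7, 21/5)
obs 5: x=1 → posterior Beta(8, 21/5)
obs 6: x=0 → posterior Beta(8, 26/5)
obs 7: x=1 → posterior Beta(9, 26/5)
obs 8: x=0 → posterior Beta(9, 31/5)
obs 9: x=0 → posterior Beta(9, 36/5)
obs 10: x=1 → posterior Beta(10, 36/5)
obs 11: x=0 → posterior Beta(10, 41/5)
obs 12: x=1 → posterior Beta(11, 41/5)
obs 13: x=0 → posterior Beta(11, 46/5)
obs 14: x=1 → posterior Beta(12, 46/5)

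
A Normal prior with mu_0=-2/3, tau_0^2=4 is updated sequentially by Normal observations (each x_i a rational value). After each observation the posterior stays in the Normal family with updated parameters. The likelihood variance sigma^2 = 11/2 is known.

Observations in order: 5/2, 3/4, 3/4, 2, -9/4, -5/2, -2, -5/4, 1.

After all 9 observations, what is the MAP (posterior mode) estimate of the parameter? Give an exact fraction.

-46/249

obs 1: x=5/2 → posterior Normal(2/3, 44/19)
obs 2: x=3/4 → posterior Normal(56/81, 44/27)
obs 3: x=3/4 → posterior Normal(74/105, 44/35)
obs 4: x=2 → posterior Normal(122/129, 44/43)
obs 5: x=-9/4 → posterior Normal(4/9, 44/51)
obs 6: x=-5/2 → posterior Normal(8/177, 44/59)
obs 7: x=-2 → posterior Normal(-40/201, 44/67)
obs 8: x=-5/4 → posterior Normal(-14/45, 44/75)
obs 9: x=1 → posterior Normal(-46/249, 44/83)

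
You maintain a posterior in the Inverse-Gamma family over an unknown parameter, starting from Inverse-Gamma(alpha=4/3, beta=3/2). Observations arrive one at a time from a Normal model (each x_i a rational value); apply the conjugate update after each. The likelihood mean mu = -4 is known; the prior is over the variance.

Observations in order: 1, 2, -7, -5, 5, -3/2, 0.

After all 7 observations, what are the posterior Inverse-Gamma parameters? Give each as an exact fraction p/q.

obs 1: x=1 → posterior Inverse-Gamma(11/6, 14)
obs 2: x=2 → posterior Inverse-Gamma(7/3, 32)
obs 3: x=-7 → posterior Inverse-Gamma(17/6, 73/2)
obs 4: x=-5 → posterior Inverse-Gamma(10/3, 37)
obs 5: x=5 → posterior Inverse-Gamma(23/6, 155/2)
obs 6: x=-3/2 → posterior Inverse-Gamma(13/3, 645/8)
obs 7: x=0 → posterior Inverse-Gamma(29/6, 709/8)

alpha=29/6, beta=709/8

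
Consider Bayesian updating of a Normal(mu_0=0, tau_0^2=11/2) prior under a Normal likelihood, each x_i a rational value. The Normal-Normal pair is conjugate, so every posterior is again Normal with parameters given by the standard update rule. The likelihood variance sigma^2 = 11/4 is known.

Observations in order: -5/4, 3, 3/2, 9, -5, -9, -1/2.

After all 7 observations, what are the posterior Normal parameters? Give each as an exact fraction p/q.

obs 1: x=-5/4 → posterior Normal(-5/6, 11/6)
obs 2: x=3 → posterior Normal(7/10, 11/10)
obs 3: x=3/2 → posterior Normal(13/14, 11/14)
obs 4: x=9 → posterior Normal(49/18, 11/18)
obs 5: x=-5 → posterior Normal(29/22, 1/2)
obs 6: x=-9 → posterior Normal(-7/26, 11/26)
obs 7: x=-1/2 → posterior Normal(-3/10, 11/30)

mu_0=-3/10, tau_0^2=11/30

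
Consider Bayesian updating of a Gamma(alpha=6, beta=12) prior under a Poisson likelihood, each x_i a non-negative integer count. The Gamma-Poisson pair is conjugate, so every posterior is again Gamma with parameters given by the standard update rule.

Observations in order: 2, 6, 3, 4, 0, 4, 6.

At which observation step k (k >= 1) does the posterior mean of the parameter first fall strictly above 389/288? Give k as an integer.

obs 1: x=2 → posterior Gamma(8, 13)
obs 2: x=6 → posterior Gamma(14, 14)
obs 3: x=3 → posterior Gamma(17, 15)
obs 4: x=4 → posterior Gamma(21, 16)
obs 5: x=0 → posterior Gamma(21, 17)
obs 6: x=4 → posterior Gamma(25, 18)
obs 7: x=6 → posterior Gamma(31, 19)

k = 6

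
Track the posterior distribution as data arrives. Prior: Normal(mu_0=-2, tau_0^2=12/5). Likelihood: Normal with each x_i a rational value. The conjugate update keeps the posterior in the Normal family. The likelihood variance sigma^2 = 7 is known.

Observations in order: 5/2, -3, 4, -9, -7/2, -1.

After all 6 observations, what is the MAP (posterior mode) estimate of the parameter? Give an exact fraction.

-190/107

obs 1: x=5/2 → posterior Normal(-40/47, 84/47)
obs 2: x=-3 → posterior Normal(-76/59, 84/59)
obs 3: x=4 → posterior Normal(-28/71, 84/71)
obs 4: x=-9 → posterior Normal(-136/83, 84/83)
obs 5: x=-7/2 → posterior Normal(-178/95, 84/95)
obs 6: x=-1 → posterior Normal(-190/107, 84/107)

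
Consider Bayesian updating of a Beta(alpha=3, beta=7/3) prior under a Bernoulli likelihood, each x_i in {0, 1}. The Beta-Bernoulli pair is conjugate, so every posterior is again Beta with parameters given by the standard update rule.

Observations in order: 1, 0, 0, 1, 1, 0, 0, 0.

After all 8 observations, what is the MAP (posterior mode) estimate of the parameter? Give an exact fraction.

obs 1: x=1 → posterior Beta(4, 7/3)
obs 2: x=0 → posterior Beta(4, 10/3)
obs 3: x=0 → posterior Beta(4, 13/3)
obs 4: x=1 → posterior Beta(5, 13/3)
obs 5: x=1 → posterior Beta(6, 13/3)
obs 6: x=0 → posterior Beta(6, 16/3)
obs 7: x=0 → posterior Beta(6, 19/3)
obs 8: x=0 → posterior Beta(6, 22/3)

15/34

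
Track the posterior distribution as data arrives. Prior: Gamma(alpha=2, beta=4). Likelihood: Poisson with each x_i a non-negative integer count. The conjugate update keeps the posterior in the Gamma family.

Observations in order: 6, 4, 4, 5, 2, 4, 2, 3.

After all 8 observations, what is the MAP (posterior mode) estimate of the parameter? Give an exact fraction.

31/12

obs 1: x=6 → posterior Gamma(8, 5)
obs 2: x=4 → posterior Gamma(12, 6)
obs 3: x=4 → posterior Gamma(16, 7)
obs 4: x=5 → posterior Gamma(21, 8)
obs 5: x=2 → posterior Gamma(23, 9)
obs 6: x=4 → posterior Gamma(27, 10)
obs 7: x=2 → posterior Gamma(29, 11)
obs 8: x=3 → posterior Gamma(32, 12)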